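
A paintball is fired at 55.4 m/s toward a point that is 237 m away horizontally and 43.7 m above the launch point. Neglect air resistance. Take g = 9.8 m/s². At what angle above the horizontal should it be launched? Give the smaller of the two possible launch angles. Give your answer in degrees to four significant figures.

Trajectory: y = x tanθ − g x² (1 + tan²θ)/(2v₀²). With x = 237, y = 43.7, v₀ = 55.4, g = 9.80:
89.68 tan²θ − 237 tanθ + (133.4) = 0.
tanθ = [237 ± √(237² − 4 × 89.68 × (133.4))] / (2 × 89.68) = (237 ± 91.25) / 179.4, giving tanθ = 0.8126 or 1.830.
θ = 39.10° or 61.35°; the smaller is 39.10°.

39.10°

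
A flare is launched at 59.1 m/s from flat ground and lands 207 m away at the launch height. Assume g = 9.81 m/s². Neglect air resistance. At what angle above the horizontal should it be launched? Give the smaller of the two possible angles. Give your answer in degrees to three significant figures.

17.8°

R = v₀² sin 2θ / g gives sin 2θ = gR/v₀² = 9.81·207/59.1² = 0.5814.
2θ = 35.55° or 180° − 35.55° = 144.5°, so θ = 17.77° or 72.23°.
The smaller angle is 17.77°.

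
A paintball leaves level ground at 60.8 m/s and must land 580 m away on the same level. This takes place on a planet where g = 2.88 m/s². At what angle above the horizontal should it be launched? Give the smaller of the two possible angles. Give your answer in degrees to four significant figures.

From R = (v₀²/g) sin 2θ: sin 2θ = 2.88 × 580 / 3696.6 = 0.4519.
2θ = 26.86° or 180° − 26.86° = 153.1°, so θ = 13.43° or 76.57°.
The smaller angle is 13.43°.

13.43°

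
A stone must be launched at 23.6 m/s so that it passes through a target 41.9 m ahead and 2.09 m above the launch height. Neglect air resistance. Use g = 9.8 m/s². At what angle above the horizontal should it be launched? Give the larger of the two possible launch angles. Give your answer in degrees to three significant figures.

Trajectory: y = x tanθ − g x² (1 + tan²θ)/(2v₀²). With x = 41.9, y = 2.09, v₀ = 23.6, g = 9.80:
15.45 tan²θ − 41.9 tanθ + (17.54) = 0.
tanθ = [41.9 ± √(41.9² − 4 × 15.45 × (17.54))] / (2 × 15.45) = (41.9 ± 25.93) / 30.89, giving tanθ = 0.5171 or 2.196.
θ = 27.34° or 65.51°; the larger is 65.51°.

65.5°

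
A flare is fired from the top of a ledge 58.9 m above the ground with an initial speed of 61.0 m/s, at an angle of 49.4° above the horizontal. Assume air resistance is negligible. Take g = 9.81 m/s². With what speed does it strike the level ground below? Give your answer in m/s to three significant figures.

69.8 m/s

vₓ = 61.00 cos 49.4° = 39.70 m/s; v_y0 = 61.00 sin 49.4° = 46.32 m/s.
With up positive and y = 0 at the ground: y(t) = 58.9 + (46.32) t − 4.905 t². Setting y = 0 and taking the positive root: t = [46.32 + √(46.32² + 2·9.81·58.9)] / 9.81 = (46.32 + 57.45) / 9.81 = 10.58 s.
Vertical velocity at impact: v_y = v_y0 − g t = 46.32 − 9.81 × 10.58 = −57.45 m/s.
Speed: |v| = √(vₓ² + v_y²) = √(39.70² + 57.45²) = 69.83 m/s.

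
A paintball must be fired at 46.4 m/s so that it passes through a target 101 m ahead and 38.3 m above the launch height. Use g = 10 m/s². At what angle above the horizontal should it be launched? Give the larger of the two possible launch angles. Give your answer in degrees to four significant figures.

74.14°

Trajectory: y = x tanθ − g x² (1 + tan²θ)/(2v₀²). With x = 101, y = 38.3, v₀ = 46.4, g = 10.0:
23.69 tan²θ − 101 tanθ + (61.99) = 0.
tanθ = [101 ± √(101² − 4 × 23.69 × (61.99))] / (2 × 23.69) = (101 ± 65.78) / 47.38, giving tanθ = 0.7434 or 3.520.
θ = 36.63° or 74.14°; the larger is 74.14°.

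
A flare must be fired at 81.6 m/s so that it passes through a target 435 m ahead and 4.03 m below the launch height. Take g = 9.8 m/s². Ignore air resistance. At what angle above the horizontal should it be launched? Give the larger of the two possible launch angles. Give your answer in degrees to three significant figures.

70.2°

Trajectory: y = x tanθ − g x² (1 + tan²θ)/(2v₀²). With x = 435, y = −4.03, v₀ = 81.6, g = 9.80:
139.2 tan²θ − 435 tanθ + (135.2) = 0.
tanθ = [435 ± √(435² − 4 × 139.2 × (135.2))] / (2 × 139.2) = (435 ± 337.5) / 278.5, giving tanθ = 0.3501 or 2.774.
θ = 19.29° or 70.17°; the larger is 70.17°.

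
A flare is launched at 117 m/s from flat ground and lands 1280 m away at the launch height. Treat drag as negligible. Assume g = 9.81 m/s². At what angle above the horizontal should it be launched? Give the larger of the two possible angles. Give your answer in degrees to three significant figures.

56.7°

R = v₀² sin 2θ / g gives sin 2θ = gR/v₀² = 9.81·1280/117² = 0.9173.
2θ = 66.53° or 180° − 66.53° = 113.5°, so θ = 33.27° or 56.73°.
The larger angle is 56.73°.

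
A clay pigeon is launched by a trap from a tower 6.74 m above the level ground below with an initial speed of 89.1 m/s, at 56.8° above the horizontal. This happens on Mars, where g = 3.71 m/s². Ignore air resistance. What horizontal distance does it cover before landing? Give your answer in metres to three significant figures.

1970 m

Components: vₓ = 89.10 cos 56.8° = 48.79 m/s, v_y0 = 89.10 sin 56.8° = 74.56 m/s.
Vertical motion (up positive, ground at y = 0): 1.855 t² − (74.56) t − 6.74 = 0, so t = (74.56 + √(74.56² + 2·3.71·6.74)) / 3.71 = (74.56 + 74.89) / 3.71 = 40.28 s.
Horizontal distance: R = vₓ t = 48.79 × 40.28 = 1965 m.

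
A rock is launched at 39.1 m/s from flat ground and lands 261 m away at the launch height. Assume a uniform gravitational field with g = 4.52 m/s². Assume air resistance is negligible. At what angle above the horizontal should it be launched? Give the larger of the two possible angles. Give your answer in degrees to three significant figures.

R = v₀² sin 2θ / g gives sin 2θ = gR/v₀² = 4.52·261/39.1² = 0.7717.
2θ = 50.50° or 180° − 50.50° = 129.5°, so θ = 25.25° or 64.75°.
The larger angle is 64.75°.

64.7°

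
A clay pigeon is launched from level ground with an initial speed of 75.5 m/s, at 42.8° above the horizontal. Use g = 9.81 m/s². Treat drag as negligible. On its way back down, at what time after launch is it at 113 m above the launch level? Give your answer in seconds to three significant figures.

7.30 s

vₓ = 75.50 cos 42.8° = 55.40 m/s; v_y0 = 75.50 sin 42.8° = 51.30 m/s.
Require v_y0 t − ½ g t² = 113, i.e. 4.905 t² − 51.30 t + 113 = 0.
t = [51.30 ± √(51.30² − 2·9.81·113)] / 9.81 = (51.30 ± 20.36) / 9.81, so t = 3.154 s or t = 7.304 s.
The descending-branch root is 7.304 s.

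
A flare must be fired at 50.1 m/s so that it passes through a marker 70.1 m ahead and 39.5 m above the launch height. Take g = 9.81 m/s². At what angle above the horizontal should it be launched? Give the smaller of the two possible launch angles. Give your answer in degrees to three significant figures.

38.1°

Trajectory: y = x tanθ − g x² (1 + tan²θ)/(2v₀²). With x = 70.1, y = 39.5, v₀ = 50.1, g = 9.81:
9.603 tan²θ − 70.1 tanθ + (49.10) = 0.
tanθ = [70.1 ± √(70.1² − 4 × 9.603 × (49.10))] / (2 × 9.603) = (70.1 ± 55.03) / 19.21, giving tanθ = 0.7849 or 6.515.
θ = 38.13° or 81.27°; the smaller is 38.13°.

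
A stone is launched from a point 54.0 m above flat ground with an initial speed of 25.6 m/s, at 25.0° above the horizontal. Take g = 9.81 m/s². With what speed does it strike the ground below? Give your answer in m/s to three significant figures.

Components: vₓ = 25.60 cos 25.0° = 23.20 m/s, v_y0 = 25.60 sin 25.0° = 10.82 m/s.
With up positive and y = 0 at the ground: y(t) = 54.0 + (10.82) t − 4.905 t². Setting y = 0 and taking the positive root: t = [10.82 + √(10.82² + 2·9.81·54.0)] / 9.81 = (10.82 + 34.30) / 9.81 = 4.599 s.
Vertical velocity at impact: v_y = v_y0 − g t = 10.82 − 9.81 × 4.599 = −34.30 m/s.
Speed: |v| = √(vₓ² + v_y²) = √(23.20² + 34.30²) = 41.41 m/s.

41.4 m/s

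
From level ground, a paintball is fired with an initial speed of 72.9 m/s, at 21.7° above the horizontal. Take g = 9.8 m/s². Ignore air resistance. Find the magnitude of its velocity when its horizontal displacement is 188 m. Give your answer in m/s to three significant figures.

Components: vₓ = 72.90 cos 21.7° = 67.73 m/s, v_y0 = 72.90 sin 21.7° = 26.95 m/s.
x = vₓ t ⇒ t = 188/67.73 = 2.776 s.
Vertical velocity there: v_y = v_y0 − g t = 26.95 − 9.80 × 2.776 = −0.2461 m/s.
Speed: √(vₓ² + v_y²) = √(67.73² + 0.2461²) = 67.73 m/s.

67.7 m/s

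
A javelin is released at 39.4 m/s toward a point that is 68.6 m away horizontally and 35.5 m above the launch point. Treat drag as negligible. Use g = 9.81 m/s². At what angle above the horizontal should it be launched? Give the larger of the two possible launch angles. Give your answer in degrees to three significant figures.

Trajectory: y = x tanθ − g x² (1 + tan²θ)/(2v₀²). With x = 68.6, y = 35.5, v₀ = 39.4, g = 9.81:
14.87 tan²θ − 68.6 tanθ + (50.37) = 0.
tanθ = [68.6 ± √(68.6² − 4 × 14.87 × (50.37))] / (2 × 14.87) = (68.6 ± 41.35) / 29.74, giving tanθ = 0.9162 or 3.697.
θ = 42.50° or 74.87°; the larger is 74.87°.

74.9°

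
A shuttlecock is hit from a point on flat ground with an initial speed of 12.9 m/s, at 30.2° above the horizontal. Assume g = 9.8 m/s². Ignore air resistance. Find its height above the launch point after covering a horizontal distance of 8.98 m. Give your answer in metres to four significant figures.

2.048 m

Horizontal component vₓ = 12.90 cos 30.2° = 11.15 m/s; vertical v_y0 = 12.90 sin 30.2° = 6.489 m/s.
x = vₓ t ⇒ t = 8.98/11.15 = 0.8054 s.
Height: y = v_y0 t − ½ g t² = 6.489 × 0.8054 − 4.900 × 0.8054² = 5.226 − 3.179 = 2.048 m.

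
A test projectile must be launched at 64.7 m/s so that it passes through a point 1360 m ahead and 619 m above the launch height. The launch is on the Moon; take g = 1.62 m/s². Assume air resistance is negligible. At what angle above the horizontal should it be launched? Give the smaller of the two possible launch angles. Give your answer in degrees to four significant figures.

Trajectory: y = x tanθ − g x² (1 + tan²θ)/(2v₀²). With x = 1360, y = 619, v₀ = 64.7, g = 1.62:
357.9 tan²θ − 1360 tanθ + (976.9) = 0.
tanθ = [1360 ± √(1360² − 4 × 357.9 × (976.9))] / (2 × 357.9) = (1360 ± 671.6) / 715.8, giving tanθ = 0.9617 or 2.838.
θ = 43.88° or 70.59°; the smaller is 43.88°.

43.88°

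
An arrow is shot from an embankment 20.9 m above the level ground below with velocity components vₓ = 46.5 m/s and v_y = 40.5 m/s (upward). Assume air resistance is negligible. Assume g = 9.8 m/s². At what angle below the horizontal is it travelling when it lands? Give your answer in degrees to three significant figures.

44.2°

Vertical motion (up positive, ground at y = 0): 4.900 t² − (40.50) t − 20.9 = 0, so t = (40.50 + √(40.50² + 2·9.80·20.9)) / 9.80 = (40.50 + 45.28) / 9.80 = 8.753 s.
At impact: v_y = v_y0 − g t = −45.28 m/s; vₓ = 46.50 m/s.
Angle below horizontal: arctan(|v_y|/vₓ) = arctan(45.28/46.50) = 44.24°.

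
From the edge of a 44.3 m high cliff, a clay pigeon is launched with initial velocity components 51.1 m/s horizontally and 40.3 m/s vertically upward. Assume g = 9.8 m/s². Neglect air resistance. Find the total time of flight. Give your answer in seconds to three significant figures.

9.21 s

Vertical motion (up positive, ground at y = 0): 4.900 t² − (40.30) t − 44.3 = 0, so t = (40.30 + √(40.30² + 2·9.80·44.3)) / 9.80 = (40.30 + 49.92) / 9.80 = 9.206 s.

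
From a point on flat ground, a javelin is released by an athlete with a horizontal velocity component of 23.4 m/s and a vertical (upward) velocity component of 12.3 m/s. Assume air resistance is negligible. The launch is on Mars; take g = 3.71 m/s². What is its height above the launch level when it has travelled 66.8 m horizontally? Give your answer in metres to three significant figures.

x = vₓ t ⇒ t = 66.8/23.40 = 2.855 s.
Height: y = v_y0 t − ½ g t² = 12.30 × 2.855 − 1.855 × 2.855² = 35.11 − 15.12 = 20.00 m.

20.0 m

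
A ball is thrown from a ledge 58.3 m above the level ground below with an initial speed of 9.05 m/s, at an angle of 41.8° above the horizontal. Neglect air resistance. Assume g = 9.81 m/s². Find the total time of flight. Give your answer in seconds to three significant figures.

4.12 s

Components: vₓ = 9.050 cos 41.8° = 6.747 m/s, v_y0 = 9.050 sin 41.8° = 6.032 m/s.
With up positive and y = 0 at the ground: y(t) = 58.3 + (6.032) t − 4.905 t². Setting y = 0 and taking the positive root: t = [6.032 + √(6.032² + 2·9.81·58.3)] / 9.81 = (6.032 + 34.35) / 9.81 = 4.117 s.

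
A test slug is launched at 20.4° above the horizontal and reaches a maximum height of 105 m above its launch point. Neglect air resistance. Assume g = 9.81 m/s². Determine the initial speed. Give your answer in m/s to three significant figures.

At the peak v_y = 0, so v_y0 = √(2gH) = √(2 × 9.81 × 105) = 45.39 m/s.
v_y0 = v₀ sin θ ⇒ v₀ = 45.39 / sin 20.4° = 130.2 m/s.

130 m/s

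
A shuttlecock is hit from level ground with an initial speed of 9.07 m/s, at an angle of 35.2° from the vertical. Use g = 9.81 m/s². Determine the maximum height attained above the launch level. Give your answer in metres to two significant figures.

Components: vₓ = 9.070 sin 35.2° = 5.228 m/s, v_y0 = 9.070 cos 35.2° = 7.412 m/s.
Peak height H = v_y0² / (2g) = 54.930 / 19.62 = 2.800 m.

2.8 m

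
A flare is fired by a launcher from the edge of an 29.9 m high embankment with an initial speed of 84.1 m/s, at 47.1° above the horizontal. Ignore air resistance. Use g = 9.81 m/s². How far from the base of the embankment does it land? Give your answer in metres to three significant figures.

746 m

Horizontal component vₓ = 84.10 cos 47.1° = 57.25 m/s; vertical v_y0 = 84.10 sin 47.1° = 61.61 m/s.
The projectile lands when y = 29.9 + (61.61) t − ½·9.81·t² = 0. Positive root: t = (61.61 + √(61.61² + 2·9.81·29.9)) / 9.81 = (61.61 + 66.20) / 9.81 = 13.03 s.
Horizontal distance: R = vₓ t = 57.25 × 13.03 = 745.8 m.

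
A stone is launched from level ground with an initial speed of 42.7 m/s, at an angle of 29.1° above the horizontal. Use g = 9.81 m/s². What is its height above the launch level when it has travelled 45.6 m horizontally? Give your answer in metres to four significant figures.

vₓ = 42.70 cos 29.1° = 37.31 m/s; v_y0 = 42.70 sin 29.1° = 20.77 m/s.
x = vₓ t ⇒ t = 45.6/37.31 = 1.222 s.
Height: y = v_y0 t − ½ g t² = 20.77 × 1.222 − 4.905 × 1.222² = 25.38 − 7.327 = 18.05 m.

18.05 m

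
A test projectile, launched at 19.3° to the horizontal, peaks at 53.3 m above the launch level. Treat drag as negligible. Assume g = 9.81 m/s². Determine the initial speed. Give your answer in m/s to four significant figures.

97.84 m/s

At the peak v_y = 0, so v_y0 = √(2gH) = √(2 × 9.81 × 53.3) = 32.34 m/s.
v_y0 = v₀ sin θ ⇒ v₀ = 32.34 / sin 19.3° = 97.84 m/s.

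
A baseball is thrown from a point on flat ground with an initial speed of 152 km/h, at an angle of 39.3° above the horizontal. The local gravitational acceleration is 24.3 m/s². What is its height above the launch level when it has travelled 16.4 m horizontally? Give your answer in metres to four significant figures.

Convert: 152 km/h = 152/3.6 = 42.22 m/s.
Components: vₓ = 42.22 cos 39.3° = 32.67 m/s, v_y0 = 42.22 sin 39.3° = 26.74 m/s.
At x = 16.4 m, t = x/vₓ = 16.4/32.67 = 0.5019 s.
Height: y = v_y0 t − ½ g t² = 26.74 × 0.5019 − 12.15 × 0.5019² = 13.42 − 3.061 = 10.36 m.

10.36 m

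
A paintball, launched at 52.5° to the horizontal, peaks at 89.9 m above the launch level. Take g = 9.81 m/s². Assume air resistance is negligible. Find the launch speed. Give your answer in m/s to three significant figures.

52.9 m/s

At the peak v_y = 0, so v_y0 = √(2gH) = √(2 × 9.81 × 89.9) = 42.00 m/s.
v_y0 = v₀ sin θ ⇒ v₀ = 42.00 / sin 52.5° = 52.94 m/s.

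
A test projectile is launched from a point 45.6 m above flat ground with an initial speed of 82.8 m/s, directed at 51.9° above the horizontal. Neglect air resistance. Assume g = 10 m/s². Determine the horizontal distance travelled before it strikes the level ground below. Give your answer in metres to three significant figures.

700 m

Horizontal component vₓ = 82.80 cos 51.9° = 51.09 m/s; vertical v_y0 = 82.80 sin 51.9° = 65.16 m/s.
With up positive and y = 0 at the ground: y(t) = 45.6 + (65.16) t − 5.000 t². Setting y = 0 and taking the positive root: t = [65.16 + √(65.16² + 2·10.0·45.6)] / 10.0 = (65.16 + 71.82) / 10.0 = 13.70 s.
Horizontal distance: R = vₓ t = 51.09 × 13.70 = 699.8 m.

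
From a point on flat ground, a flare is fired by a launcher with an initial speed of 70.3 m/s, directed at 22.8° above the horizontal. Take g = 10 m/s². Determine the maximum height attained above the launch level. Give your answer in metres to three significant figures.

37.1 m

Horizontal component vₓ = 70.30 cos 22.8° = 64.81 m/s; vertical v_y0 = 70.30 sin 22.8° = 27.24 m/s.
Maximum height: H = v_y0² / (2g) = 27.24² / (2 × 10.0) = 37.11 m.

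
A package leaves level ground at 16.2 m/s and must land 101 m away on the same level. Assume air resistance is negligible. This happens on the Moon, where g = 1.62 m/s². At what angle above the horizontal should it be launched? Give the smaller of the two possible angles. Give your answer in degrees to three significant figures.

R = v₀² sin 2θ / g gives sin 2θ = gR/v₀² = 1.62·101/16.2² = 0.6235.
2θ = 38.57° or 180° − 38.57° = 141.4°, so θ = 19.28° or 70.72°.
The smaller angle is 19.28°.

19.3°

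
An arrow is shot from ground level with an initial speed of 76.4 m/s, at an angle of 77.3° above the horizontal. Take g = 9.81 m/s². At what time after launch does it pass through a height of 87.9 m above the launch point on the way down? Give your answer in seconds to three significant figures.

13.9 s

Resolve: vₓ = 76.40 cos 77.3° = 16.80 m/s and v_y0 = 76.40 sin 77.3° = 74.53 m/s.
Height y(t) = 74.53 t − 4.905 t² = 87.9 gives 4.905 t² − 74.53 t + 87.9 = 0.
Quadratic formula: t = (74.53 ± √3830.2) / 9.81 = (74.53 ± 61.89) / 9.81 → t = 1.289 s or 13.91 s.
The descending-branch root is 13.91 s.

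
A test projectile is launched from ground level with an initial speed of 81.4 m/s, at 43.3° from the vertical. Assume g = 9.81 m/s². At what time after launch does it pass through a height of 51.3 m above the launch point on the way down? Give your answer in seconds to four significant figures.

11.14 s

Components: vₓ = 81.40 sin 43.3° = 55.83 m/s, v_y0 = 81.40 cos 43.3° = 59.24 m/s.
Require v_y0 t − ½ g t² = 51.3, i.e. 4.905 t² − 59.24 t + 51.3 = 0.
Quadratic formula: t = (59.24 ± √2503.0) / 9.81 = (59.24 ± 50.03) / 9.81 → t = 0.9390 s or 11.14 s.
The descending-branch root is 11.14 s.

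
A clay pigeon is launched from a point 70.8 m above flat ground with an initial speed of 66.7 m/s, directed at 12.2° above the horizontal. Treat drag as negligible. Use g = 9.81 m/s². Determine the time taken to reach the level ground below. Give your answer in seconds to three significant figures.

Horizontal component vₓ = 66.70 cos 12.2° = 65.19 m/s; vertical v_y0 = 66.70 sin 12.2° = 14.10 m/s.
With up positive and y = 0 at the ground: y(t) = 70.8 + (14.10) t − 4.905 t². Setting y = 0 and taking the positive root: t = [14.10 + √(14.10² + 2·9.81·70.8)] / 9.81 = (14.10 + 39.85) / 9.81 = 5.499 s.

5.50 s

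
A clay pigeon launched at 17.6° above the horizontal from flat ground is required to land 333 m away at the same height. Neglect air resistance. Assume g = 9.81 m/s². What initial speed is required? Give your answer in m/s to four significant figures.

On level ground R = v₀² sin 2θ / g ⇒ v₀ = √(gR / sin 2θ).
v₀ = √(9.81 × 333 / sin 35.20°) = √(3267 / 0.5764) = √5667.2 = 75.28 m/s.

75.28 m/s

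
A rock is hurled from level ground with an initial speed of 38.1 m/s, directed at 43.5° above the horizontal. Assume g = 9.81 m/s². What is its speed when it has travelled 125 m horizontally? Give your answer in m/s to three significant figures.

Horizontal component vₓ = 38.10 cos 43.5° = 27.64 m/s; vertical v_y0 = 38.10 sin 43.5° = 26.23 m/s.
Time to reach x = 125 m: t = x/vₓ = 125/27.64 = 4.523 s.
Vertical velocity there: v_y = v_y0 − g t = 26.23 − 9.81 × 4.523 = −18.14 m/s.
Speed: √(vₓ² + v_y²) = √(27.64² + 18.14²) = 33.06 m/s.

33.1 m/s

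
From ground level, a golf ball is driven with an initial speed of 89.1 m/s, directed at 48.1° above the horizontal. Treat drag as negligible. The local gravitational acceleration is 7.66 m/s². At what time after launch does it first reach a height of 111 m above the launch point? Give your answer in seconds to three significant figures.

vₓ = 89.10 cos 48.1° = 59.50 m/s; v_y0 = 89.10 sin 48.1° = 66.32 m/s.
Require v_y0 t − ½ g t² = 111, i.e. 3.830 t² − 66.32 t + 111 = 0.
t = [66.32 ± √(66.32² − 2·7.66·111)] / 7.66 = (66.32 ± 51.94) / 7.66, so t = 1.877 s or t = 15.44 s.
The first (ascending) time is 1.877 s.

1.88 s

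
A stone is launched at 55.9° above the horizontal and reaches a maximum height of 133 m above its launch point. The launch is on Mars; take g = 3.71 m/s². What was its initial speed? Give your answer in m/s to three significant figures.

At the peak v_y = 0, so v_y0 = √(2gH) = √(2 × 3.71 × 133) = 31.41 m/s.
v_y0 = v₀ sin θ ⇒ v₀ = 31.41 / sin 55.9° = 37.94 m/s.

37.9 m/s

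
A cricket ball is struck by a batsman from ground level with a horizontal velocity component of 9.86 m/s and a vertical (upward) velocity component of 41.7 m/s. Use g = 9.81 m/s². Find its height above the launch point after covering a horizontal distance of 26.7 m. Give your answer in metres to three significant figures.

At x = 26.7 m, t = x/vₓ = 26.7/9.860 = 2.708 s.
Height: y = v_y0 t − ½ g t² = 41.70 × 2.708 − 4.905 × 2.708² = 112.9 − 35.97 = 76.95 m.

77.0 m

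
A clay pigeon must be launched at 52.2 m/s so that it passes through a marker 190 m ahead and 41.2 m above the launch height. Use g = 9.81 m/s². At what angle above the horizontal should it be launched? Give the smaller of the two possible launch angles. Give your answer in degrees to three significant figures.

37.0°

Trajectory: y = x tanθ − g x² (1 + tan²θ)/(2v₀²). With x = 190, y = 41.2, v₀ = 52.2, g = 9.81:
64.98 tan²θ − 190 tanθ + (106.2) = 0.
tanθ = [190 ± √(190² − 4 × 64.98 × (106.2))] / (2 × 64.98) = (190 ± 92.19) / 130.0, giving tanθ = 0.7526 or 2.171.
θ = 36.96° or 65.27°; the smaller is 36.96°.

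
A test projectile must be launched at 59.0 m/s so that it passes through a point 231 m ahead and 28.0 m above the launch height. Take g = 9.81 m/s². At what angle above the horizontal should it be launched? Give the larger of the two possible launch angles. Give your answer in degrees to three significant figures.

Trajectory: y = x tanθ − g x² (1 + tan²θ)/(2v₀²). With x = 231, y = 28.0, v₀ = 59.0, g = 9.81:
75.19 tan²θ − 231 tanθ + (103.2) = 0.
tanθ = [231 ± √(231² − 4 × 75.19 × (103.2))] / (2 × 75.19) = (231 ± 149.4) / 150.4, giving tanθ = 0.5425 or 2.530.
θ = 28.48° or 68.43°; the larger is 68.43°.

68.4°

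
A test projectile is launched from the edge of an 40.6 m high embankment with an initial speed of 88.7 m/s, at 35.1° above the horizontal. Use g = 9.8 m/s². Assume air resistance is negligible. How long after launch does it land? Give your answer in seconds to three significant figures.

11.2 s

Components: vₓ = 88.70 cos 35.1° = 72.57 m/s, v_y0 = 88.70 sin 35.1° = 51.00 m/s.
With up positive and y = 0 at the ground: y(t) = 40.6 + (51.00) t − 4.900 t². Setting y = 0 and taking the positive root: t = [51.00 + √(51.00² + 2·9.80·40.6)] / 9.80 = (51.00 + 58.28) / 9.80 = 11.15 s.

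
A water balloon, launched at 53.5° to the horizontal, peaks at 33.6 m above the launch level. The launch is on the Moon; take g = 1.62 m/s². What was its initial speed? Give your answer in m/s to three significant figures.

At the peak v_y = 0, so v_y0 = √(2gH) = √(2 × 1.62 × 33.6) = 10.43 m/s.
v_y0 = v₀ sin θ ⇒ v₀ = 10.43 / sin 53.5° = 12.98 m/s.

13.0 m/s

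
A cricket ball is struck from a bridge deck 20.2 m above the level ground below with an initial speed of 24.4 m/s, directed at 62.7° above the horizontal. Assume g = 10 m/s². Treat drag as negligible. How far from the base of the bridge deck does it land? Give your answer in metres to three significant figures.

57.4 m

Resolve: vₓ = 24.40 cos 62.7° = 11.19 m/s and v_y0 = 24.40 sin 62.7° = 21.68 m/s.
Vertical motion (up positive, ground at y = 0): 5.000 t² − (21.68) t − 20.2 = 0, so t = (21.68 + √(21.68² + 2·10.0·20.2)) / 10.0 = (21.68 + 29.57) / 10.0 = 5.125 s.
Horizontal distance: R = vₓ t = 11.19 × 5.125 = 57.35 m.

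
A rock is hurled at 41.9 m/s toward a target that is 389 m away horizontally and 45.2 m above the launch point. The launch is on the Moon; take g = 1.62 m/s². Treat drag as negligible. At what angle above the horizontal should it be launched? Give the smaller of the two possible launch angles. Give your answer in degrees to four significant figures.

Trajectory: y = x tanθ − g x² (1 + tan²θ)/(2v₀²). With x = 389, y = 45.2, v₀ = 41.9, g = 1.62:
69.82 tan²θ − 389 tanθ + (115.0) = 0.
tanθ = [389 ± √(389² − 4 × 69.82 × (115.0))] / (2 × 69.82) = (389 ± 345.3) / 139.6, giving tanθ = 0.3133 or 5.258.
θ = 17.40° or 79.23°; the smaller is 17.40°.

17.40°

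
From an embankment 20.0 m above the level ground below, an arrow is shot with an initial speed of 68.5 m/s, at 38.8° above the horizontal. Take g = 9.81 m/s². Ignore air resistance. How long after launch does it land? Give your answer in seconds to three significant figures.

Resolve: vₓ = 68.50 cos 38.8° = 53.38 m/s and v_y0 = 68.50 sin 38.8° = 42.92 m/s.
Vertical motion (up positive, ground at y = 0): 4.905 t² − (42.92) t − 20.0 = 0, so t = (42.92 + √(42.92² + 2·9.81·20.0)) / 9.81 = (42.92 + 47.27) / 9.81 = 9.194 s.

9.19 s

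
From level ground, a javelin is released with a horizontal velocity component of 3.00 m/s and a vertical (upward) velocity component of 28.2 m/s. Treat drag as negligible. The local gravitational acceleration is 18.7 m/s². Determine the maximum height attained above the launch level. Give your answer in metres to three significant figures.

At the apex v_y = 0, so H = v_y0²/(2g) = 28.20²/37.40 = 21.26 m.

21.3 m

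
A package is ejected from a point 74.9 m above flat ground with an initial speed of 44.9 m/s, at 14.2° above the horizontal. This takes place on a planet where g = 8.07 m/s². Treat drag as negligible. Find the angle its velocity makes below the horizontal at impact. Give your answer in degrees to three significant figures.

Resolve: vₓ = 44.90 cos 14.2° = 43.53 m/s and v_y0 = 44.90 sin 14.2° = 11.01 m/s.
Vertical motion (up positive, ground at y = 0): 4.035 t² − (11.01) t − 74.9 = 0, so t = (11.01 + √(11.01² + 2·8.07·74.9)) / 8.07 = (11.01 + 36.47) / 8.07 = 5.884 s.
At impact: v_y = v_y0 − g t = −36.47 m/s; vₓ = 43.53 m/s.
Angle below horizontal: arctan(|v_y|/vₓ) = arctan(36.47/43.53) = 39.96°.

40.0°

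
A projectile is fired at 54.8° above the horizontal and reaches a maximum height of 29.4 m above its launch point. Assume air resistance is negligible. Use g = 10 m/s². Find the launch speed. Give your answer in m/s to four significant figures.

At the peak v_y = 0, so v_y0 = √(2gH) = √(2 × 10.0 × 29.4) = 24.25 m/s.
v_y0 = v₀ sin θ ⇒ v₀ = 24.25 / sin 54.8° = 29.67 m/s.

29.67 m/s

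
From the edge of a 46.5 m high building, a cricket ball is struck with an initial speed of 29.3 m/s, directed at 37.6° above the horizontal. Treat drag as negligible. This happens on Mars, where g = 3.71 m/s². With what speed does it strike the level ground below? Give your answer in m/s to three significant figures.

34.7 m/s

Components: vₓ = 29.30 cos 37.6° = 23.21 m/s, v_y0 = 29.30 sin 37.6° = 17.88 m/s.
The projectile lands when y = 46.5 + (17.88) t − ½·3.71·t² = 0. Positive root: t = (17.88 + √(17.88² + 2·3.71·46.5)) / 3.71 = (17.88 + 25.78) / 3.71 = 11.77 s.
Vertical velocity at impact: v_y = v_y0 − g t = 17.88 − 3.71 × 11.77 = −25.78 m/s.
Speed: |v| = √(vₓ² + v_y²) = √(23.21² + 25.78²) = 34.69 m/s.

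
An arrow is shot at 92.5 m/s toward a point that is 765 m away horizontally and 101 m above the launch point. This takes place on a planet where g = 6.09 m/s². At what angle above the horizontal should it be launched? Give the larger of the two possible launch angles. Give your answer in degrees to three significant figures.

Trajectory: y = x tanθ − g x² (1 + tan²θ)/(2v₀²). With x = 765, y = 101, v₀ = 92.5, g = 6.09:
208.3 tan²θ − 765 tanθ + (309.3) = 0.
tanθ = [765 ± √(765² − 4 × 208.3 × (309.3))] / (2 × 208.3) = (765 ± 572.3) / 416.5, giving tanθ = 0.4625 or 3.211.
θ = 24.82° or 72.70°; the larger is 72.70°.

72.7°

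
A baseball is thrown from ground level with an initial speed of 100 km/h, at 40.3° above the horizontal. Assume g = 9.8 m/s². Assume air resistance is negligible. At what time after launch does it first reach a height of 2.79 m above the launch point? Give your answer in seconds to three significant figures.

0.162 s

Convert: 100 km/h = 100/3.6 = 27.78 m/s.
Components: vₓ = 27.78 cos 40.3° = 21.19 m/s, v_y0 = 27.78 sin 40.3° = 17.97 m/s.
Require v_y0 t − ½ g t² = 2.79, i.e. 4.900 t² − 17.97 t + 2.79 = 0.
t = [17.97 ± √(17.97² − 2·9.80·2.79)] / 9.80 = (17.97 ± 16.37) / 9.80, so t = 0.1625 s or t = 3.504 s.
The first (ascending) time is 0.1625 s.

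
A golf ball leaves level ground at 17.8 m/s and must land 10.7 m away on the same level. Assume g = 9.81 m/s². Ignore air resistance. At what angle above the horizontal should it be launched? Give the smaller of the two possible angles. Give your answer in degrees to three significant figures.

9.67°

R = v₀² sin 2θ / g gives sin 2θ = gR/v₀² = 9.81·10.7/17.8² = 0.3313.
2θ = 19.35° or 180° − 19.35° = 160.7°, so θ = 9.674° or 80.33°.
The smaller angle is 9.674°.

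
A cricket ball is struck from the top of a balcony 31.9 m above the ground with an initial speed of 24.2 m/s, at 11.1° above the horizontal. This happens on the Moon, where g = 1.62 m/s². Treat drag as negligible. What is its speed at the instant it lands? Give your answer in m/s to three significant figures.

Resolve: vₓ = 24.20 cos 11.1° = 23.75 m/s and v_y0 = 24.20 sin 11.1° = 4.659 m/s.
With up positive and y = 0 at the ground: y(t) = 31.9 + (4.659) t − 0.8100 t². Setting y = 0 and taking the positive root: t = [4.659 + √(4.659² + 2·1.62·31.9)] / 1.62 = (4.659 + 11.18) / 1.62 = 9.779 s.
Vertical velocity at impact: v_y = v_y0 − g t = 4.659 − 1.62 × 9.779 = −11.18 m/s.
Speed: |v| = √(vₓ² + v_y²) = √(23.75² + 11.18²) = 26.25 m/s.

26.2 m/s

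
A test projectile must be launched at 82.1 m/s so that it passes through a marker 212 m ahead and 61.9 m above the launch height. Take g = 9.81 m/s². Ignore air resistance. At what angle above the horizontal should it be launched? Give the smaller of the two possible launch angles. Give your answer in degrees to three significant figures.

25.7°

Trajectory: y = x tanθ − g x² (1 + tan²θ)/(2v₀²). With x = 212, y = 61.9, v₀ = 82.1, g = 9.81:
32.71 tan²θ − 212 tanθ + (94.61) = 0.
tanθ = [212 ± √(212² − 4 × 32.71 × (94.61))] / (2 × 32.71) = (212 ± 180.5) / 65.41, giving tanθ = 0.4821 or 6.000.
θ = 25.74° or 80.54°; the smaller is 25.74°.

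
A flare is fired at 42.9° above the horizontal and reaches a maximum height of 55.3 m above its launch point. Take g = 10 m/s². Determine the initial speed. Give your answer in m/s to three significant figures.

48.9 m/s

At the peak v_y = 0, so v_y0 = √(2gH) = √(2 × 10.0 × 55.3) = 33.26 m/s.
v_y0 = v₀ sin θ ⇒ v₀ = 33.26 / sin 42.9° = 48.85 m/s.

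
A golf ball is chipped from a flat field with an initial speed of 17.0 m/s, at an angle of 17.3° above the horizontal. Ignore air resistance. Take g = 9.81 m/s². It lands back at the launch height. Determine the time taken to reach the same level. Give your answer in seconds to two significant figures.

1.0 s

Components: vₓ = 17.00 cos 17.3° = 16.23 m/s, v_y0 = 17.00 sin 17.3° = 5.055 m/s.
It returns to y = 0 when t = 2 v_y0 / g = 2(5.055)/9.81 = 1.031 s.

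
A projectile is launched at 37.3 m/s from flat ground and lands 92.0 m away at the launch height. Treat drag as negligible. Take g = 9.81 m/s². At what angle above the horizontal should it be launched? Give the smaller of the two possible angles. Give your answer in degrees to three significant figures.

20.2°

From R = (v₀²/g) sin 2θ: sin 2θ = 9.81 × 92.0 / 1391.3 = 0.6487.
2θ = 40.44° or 180° − 40.44° = 139.6°, so θ = 20.22° or 69.78°.
The smaller angle is 20.22°.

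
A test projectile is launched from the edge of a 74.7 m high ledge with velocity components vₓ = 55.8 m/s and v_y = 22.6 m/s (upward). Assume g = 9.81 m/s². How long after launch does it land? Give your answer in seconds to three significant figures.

The projectile lands when y = 74.7 + (22.60) t − ½·9.81·t² = 0. Positive root: t = (22.60 + √(22.60² + 2·9.81·74.7)) / 9.81 = (22.60 + 44.46) / 9.81 = 6.836 s.

6.84 s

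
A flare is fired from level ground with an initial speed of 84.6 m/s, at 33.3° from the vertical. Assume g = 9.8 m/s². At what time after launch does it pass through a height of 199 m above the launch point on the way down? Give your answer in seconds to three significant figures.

Components: vₓ = 84.60 sin 33.3° = 46.45 m/s, v_y0 = 84.60 cos 33.3° = 70.71 m/s.
Set y = v_y0 t − ½ g t² = 199: 4.900 t² − 70.71 t + 199 = 0.
t = [70.71 ± √(70.71² − 2·9.80·199)] / 9.80 = (70.71 ± 33.16) / 9.80, so t = 3.832 s or t = 10.60 s.
The descending-branch root is 10.60 s.

10.6 s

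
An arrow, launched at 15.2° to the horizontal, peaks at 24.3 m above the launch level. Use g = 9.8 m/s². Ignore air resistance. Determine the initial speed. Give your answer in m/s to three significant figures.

83.2 m/s

At the peak v_y = 0, so v_y0 = √(2gH) = √(2 × 9.80 × 24.3) = 21.82 m/s.
v_y0 = v₀ sin θ ⇒ v₀ = 21.82 / sin 15.2° = 83.24 m/s.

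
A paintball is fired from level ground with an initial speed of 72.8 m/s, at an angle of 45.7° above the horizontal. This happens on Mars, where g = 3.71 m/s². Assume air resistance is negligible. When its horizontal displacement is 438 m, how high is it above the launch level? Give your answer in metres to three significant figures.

311 m

Components: vₓ = 72.80 cos 45.7° = 50.84 m/s, v_y0 = 72.80 sin 45.7° = 52.10 m/s.
Time to reach x = 438 m: t = x/vₓ = 438/50.84 = 8.614 s.
Height: y = v_y0 t − ½ g t² = 52.10 × 8.614 − 1.855 × 8.614² = 448.8 − 137.7 = 311.2 m.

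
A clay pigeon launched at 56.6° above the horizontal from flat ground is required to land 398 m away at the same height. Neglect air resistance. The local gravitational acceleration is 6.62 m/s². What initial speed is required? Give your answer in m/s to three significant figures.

On level ground R = v₀² sin 2θ / g ⇒ v₀ = √(gR / sin 2θ).
v₀ = √(6.62 × 398 / sin 113.2°) = √(2635 / 0.9191) = √2866.6 = 53.54 m/s.

53.5 m/s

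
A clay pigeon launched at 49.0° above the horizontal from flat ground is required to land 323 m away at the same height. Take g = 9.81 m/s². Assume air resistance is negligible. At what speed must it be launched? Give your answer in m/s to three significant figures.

From R = (v₀² / g) sin 2θ: v₀ = √(gR / sin 2θ).
v₀ = √(9.81 × 323 / sin 98.00°) = √(3169 / 0.9903) = √3199.8 = 56.57 m/s.

56.6 m/s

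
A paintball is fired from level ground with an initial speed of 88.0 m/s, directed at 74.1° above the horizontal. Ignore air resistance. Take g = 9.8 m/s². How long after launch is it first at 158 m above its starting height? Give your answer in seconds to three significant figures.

2.13 s

Resolve: vₓ = 88.00 cos 74.1° = 24.11 m/s and v_y0 = 88.00 sin 74.1° = 84.63 m/s.
Set y = v_y0 t − ½ g t² = 158: 4.900 t² − 84.63 t + 158 = 0.
Quadratic formula: t = (84.63 ± √4066.0) / 9.80 = (84.63 ± 63.77) / 9.80 → t = 2.129 s or 15.14 s.
The first (ascending) time is 2.129 s.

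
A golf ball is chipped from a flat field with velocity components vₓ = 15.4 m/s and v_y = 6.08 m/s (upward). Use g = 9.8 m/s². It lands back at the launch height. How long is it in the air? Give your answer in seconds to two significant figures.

1.2 s

Landing at launch height ⇒ T = 2 v_y0 / g = 2 × 6.080 / 9.80 = 1.241 s.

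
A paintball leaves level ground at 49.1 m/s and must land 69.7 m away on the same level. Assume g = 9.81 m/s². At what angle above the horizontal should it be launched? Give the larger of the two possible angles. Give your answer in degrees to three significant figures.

81.8°

Level-ground range R = v₀² sin(2θ)/g ⇒ sin(2θ) = gR/v₀² = 9.81 × 69.7 / 49.1² = 0.2836.
2θ = 16.48° or 180° − 16.48° = 163.5°, so θ = 8.238° or 81.76°.
The larger angle is 81.76°.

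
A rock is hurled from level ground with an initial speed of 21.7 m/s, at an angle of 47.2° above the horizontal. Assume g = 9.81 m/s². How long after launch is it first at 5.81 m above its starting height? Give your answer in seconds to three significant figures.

0.419 s

Resolve: vₓ = 21.70 cos 47.2° = 14.74 m/s and v_y0 = 21.70 sin 47.2° = 15.92 m/s.
Set y = v_y0 t − ½ g t² = 5.81: 4.905 t² − 15.92 t + 5.81 = 0.
t = [15.92 ± √(15.92² − 2·9.81·5.81)] / 9.81 = (15.92 ± 11.81) / 9.81, so t = 0.4190 s or t = 2.827 s.
The first (ascending) time is 0.4190 s.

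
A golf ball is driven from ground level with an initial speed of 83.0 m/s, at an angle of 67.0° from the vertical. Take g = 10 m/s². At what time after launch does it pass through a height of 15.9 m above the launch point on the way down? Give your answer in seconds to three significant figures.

5.95 s

vₓ = 83.00 sin 67.0° = 76.40 m/s; v_y0 = 83.00 cos 67.0° = 32.43 m/s.
Set y = v_y0 t − ½ g t² = 15.9: 5.000 t² − 32.43 t + 15.9 = 0.
t = [32.43 ± √(32.43² − 2·10.0·15.9)] / 10.0 = (32.43 ± 27.09) / 10.0, so t = 0.5343 s or t = 5.952 s.
The descending-branch root is 5.952 s.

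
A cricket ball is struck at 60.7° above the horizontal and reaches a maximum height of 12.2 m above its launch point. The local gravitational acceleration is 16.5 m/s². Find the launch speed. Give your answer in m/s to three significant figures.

At the peak v_y = 0, so v_y0 = √(2gH) = √(2 × 16.5 × 12.2) = 20.06 m/s.
v_y0 = v₀ sin θ ⇒ v₀ = 20.06 / sin 60.7° = 23.01 m/s.

23.0 m/s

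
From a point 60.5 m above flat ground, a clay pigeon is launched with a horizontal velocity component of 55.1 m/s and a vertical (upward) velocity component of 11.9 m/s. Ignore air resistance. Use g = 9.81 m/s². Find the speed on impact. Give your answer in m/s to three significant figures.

With up positive and y = 0 at the ground: y(t) = 60.5 + (11.90) t − 4.905 t². Setting y = 0 and taking the positive root: t = [11.90 + √(11.90² + 2·9.81·60.5)] / 9.81 = (11.90 + 36.45) / 9.81 = 4.929 s.
Vertical velocity at impact: v_y = v_y0 − g t = 11.90 − 9.81 × 4.929 = −36.45 m/s.
Speed: |v| = √(vₓ² + v_y²) = √(55.10² + 36.45²) = 66.07 m/s.

66.1 m/s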